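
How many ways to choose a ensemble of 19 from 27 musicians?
C(27,19) = 27!/(19!×8!) = 2220075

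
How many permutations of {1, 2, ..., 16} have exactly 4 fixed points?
Choose the 4 fixed points C(16,4) = 1820, derange the rest: !12 = Σ_{j=0}^{12} (-1)^j·12!/j! = 479001600 - 479001600 + 239500800 - 79833600 + 19958400 - 3991680 + 665280 - 95040 + 11880 - 1320 + 132 - 12 + 1 = 176214841. Product = 1820 × 176214841 = 320711010620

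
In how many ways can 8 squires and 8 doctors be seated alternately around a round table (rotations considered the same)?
Fix one of the squires: (8-1)! ways for the remaining squires, × 8! ways for the doctors = 5040 × 40320 = 203212800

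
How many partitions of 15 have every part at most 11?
Let r_j(i) = number of partitions of i into parts ≤ j, for i = 0..15. r_1(i) = 1 for all i; r_j(i) = r_{j-1}(i) + r_j(i-j). Rows j = 2..11: ≤2: 1 1 2 2 3 3 4 4 5 5 6 6 7 7 8 8; ≤3: 1 1 2 3 4 5 7 8 10 12 14 16 19 21 24 27; ≤4: 1 1 2 3 5 6 9 11 15 18 23 27 34 39 47 54; ≤5: 1 1 2 3 5 7 10 13 18 23 30 37 47 57 70 84; ≤6: 1 1 2 3 5 7 11 14 20 26 35 44 58 71 90 110; ≤7: 1 1 2 3 5 7 11 15 21 28 38 49 65 82 105 131; ≤8: 1 1 2 3 5 7 11 15 22 29 40 52 70 89 116 146; ≤9: 1 1 2 3 5 7 11 15 22 30 41 54 73 94 123 157; ≤10: 1 1 2 3 5 7 11 15 22 30 42 55 75 97 128 164; ≤11: 1 1 2 3 5 7 11 15 22 30 42 56 76 99 131 169. r_11(15) = 169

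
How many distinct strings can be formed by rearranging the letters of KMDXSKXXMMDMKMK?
15! / (2! × 5! × 1! × 4! × 3!) = 37837800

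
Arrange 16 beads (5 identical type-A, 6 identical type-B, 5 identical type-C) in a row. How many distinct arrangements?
16! / (5! × 6! × 5!) = 2018016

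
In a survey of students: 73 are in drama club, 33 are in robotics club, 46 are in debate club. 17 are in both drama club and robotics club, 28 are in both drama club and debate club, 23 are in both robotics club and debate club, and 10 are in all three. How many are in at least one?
|A∪B∪C| = 73+33+46-17-28-23+10 = 94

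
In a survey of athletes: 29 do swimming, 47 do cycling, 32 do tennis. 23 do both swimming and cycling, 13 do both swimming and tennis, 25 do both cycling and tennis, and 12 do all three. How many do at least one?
|A∪B∪C| = 29+47+32-23-13-25+12 = 59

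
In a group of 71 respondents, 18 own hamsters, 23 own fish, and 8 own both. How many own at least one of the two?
|A∪B| = |A| + |B| - |A∩B| = 18 + 23 - 8 = 33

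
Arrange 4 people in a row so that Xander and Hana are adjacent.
Treat as block: (4-1)! × 2! = 6 × 2 = 12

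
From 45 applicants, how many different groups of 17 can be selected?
C(45,17) = 45!/(17!×28!) = 1103068603890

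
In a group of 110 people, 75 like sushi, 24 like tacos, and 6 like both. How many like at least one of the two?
|A∪B| = |A| + |B| - |A∩B| = 75 + 24 - 6 = 93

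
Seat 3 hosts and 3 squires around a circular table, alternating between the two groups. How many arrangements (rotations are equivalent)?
Fix one of the hosts: (3-1)! ways for the remaining hosts, × 3! ways for the squires = 2 × 6 = 12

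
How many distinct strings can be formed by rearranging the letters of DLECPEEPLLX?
11! / (1! × 1! × 1! × 3! × 2! × 3!) = 554400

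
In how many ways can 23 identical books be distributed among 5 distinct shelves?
C(23+5-1, 5-1) = C(27, 4) = 17550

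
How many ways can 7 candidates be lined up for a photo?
7! = 5040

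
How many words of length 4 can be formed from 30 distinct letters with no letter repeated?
P(30,4) = 30!/(30-4)! = 657720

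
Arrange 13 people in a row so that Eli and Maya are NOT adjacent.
Total - adjacent = 13! - (13-1)!×2 = 6227020800 - 958003200 = 5269017600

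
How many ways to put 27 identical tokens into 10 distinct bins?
C(27+10-1, 10-1) = C(36, 9) = 94143280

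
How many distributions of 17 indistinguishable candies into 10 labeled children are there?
C(17+10-1, 10-1) = C(26, 9) = 3124550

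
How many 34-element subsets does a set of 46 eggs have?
C(46,34) = 46!/(34!×12!) = 38910617655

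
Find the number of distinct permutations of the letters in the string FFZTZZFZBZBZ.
12! / (3! × 1! × 6! × 2!) = 55440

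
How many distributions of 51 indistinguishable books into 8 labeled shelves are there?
C(51+8-1, 8-1) = C(58, 7) = 300674088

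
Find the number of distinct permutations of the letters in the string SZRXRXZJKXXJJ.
13! / (3! × 4! × 1! × 2! × 1! × 2!) = 10810800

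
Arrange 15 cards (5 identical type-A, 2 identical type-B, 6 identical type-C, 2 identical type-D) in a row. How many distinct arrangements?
15! / (5! × 2! × 6! × 2!) = 3783780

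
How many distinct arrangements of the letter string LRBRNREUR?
9! / (1! × 1! × 1! × 4! × 1! × 1!) = 15120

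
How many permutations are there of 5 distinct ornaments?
5! = 120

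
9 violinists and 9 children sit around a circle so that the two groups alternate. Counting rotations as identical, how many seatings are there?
Fix one of the violinists: (9-1)! ways for the remaining violinists, × 9! ways for the children = 40320 × 362880 = 14631321600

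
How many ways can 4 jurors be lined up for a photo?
4! = 24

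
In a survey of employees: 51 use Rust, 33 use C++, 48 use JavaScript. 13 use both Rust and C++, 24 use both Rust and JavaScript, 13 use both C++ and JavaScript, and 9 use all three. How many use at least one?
|A∪B∪C| = 51+33+48-13-24-13+9 = 91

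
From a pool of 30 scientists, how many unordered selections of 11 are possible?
C(30,11) = 30!/(11!×19!) = 54627300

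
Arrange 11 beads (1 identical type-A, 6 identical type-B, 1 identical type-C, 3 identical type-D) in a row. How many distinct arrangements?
11! / (1! × 6! × 1! × 3!) = 9240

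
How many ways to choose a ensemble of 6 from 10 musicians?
C(10,6) = 10!/(6!×4!) = 210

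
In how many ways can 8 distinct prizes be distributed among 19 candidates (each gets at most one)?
P(19,8) = 19!/(19-8)! = 3047466240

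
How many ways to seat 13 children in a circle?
Circular: fix one position, arrange the rest. (13-1)! = 479001600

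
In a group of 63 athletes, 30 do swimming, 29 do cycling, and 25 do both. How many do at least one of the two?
|A∪B| = |A| + |B| - |A∩B| = 30 + 29 - 25 = 34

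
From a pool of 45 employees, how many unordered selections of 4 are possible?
C(45,4) = 45!/(4!×41!) = 148995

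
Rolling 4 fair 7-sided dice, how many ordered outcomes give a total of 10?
Coefficient of x^10 in (x + x² + ... + x^7)^4. By inclusion-exclusion on dice exceeding 7: Σ_j (-1)^j C(4,j)·C(10-1-7j, 3) = C(4,0)·C(9,3) = 1·84 = 84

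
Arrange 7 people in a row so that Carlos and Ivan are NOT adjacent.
Total - adjacent = 7! - (7-1)!×2 = 5040 - 1440 = 3600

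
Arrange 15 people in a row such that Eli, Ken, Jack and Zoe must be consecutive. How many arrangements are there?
Treat the 4 as one block: (15-4+1)! × 4! = 479001600 × 24 = 11496038400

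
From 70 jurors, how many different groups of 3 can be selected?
C(70,3) = 70!/(3!×67!) = 54740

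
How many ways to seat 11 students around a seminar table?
Circular: fix one position, arrange the rest. (11-1)! = 3628800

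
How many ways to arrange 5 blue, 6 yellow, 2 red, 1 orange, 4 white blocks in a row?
18! / (5! × 6! × 2! × 1! × 4!) = 1543782240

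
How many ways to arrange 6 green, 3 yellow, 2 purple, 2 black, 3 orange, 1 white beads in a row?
17! / (6! × 3! × 2! × 2! × 3! × 1!) = 3430627200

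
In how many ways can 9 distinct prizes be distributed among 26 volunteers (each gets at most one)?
P(26,9) = 26!/(26-9)! = 1133836704000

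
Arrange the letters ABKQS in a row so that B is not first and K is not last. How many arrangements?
By inclusion-exclusion: 5! - 2×(5-1)! + (5-2)! = 120 - 48 + 6 = 78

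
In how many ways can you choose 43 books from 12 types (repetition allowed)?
C(43+12-1, 12-1) = C(54, 11) = 95722852680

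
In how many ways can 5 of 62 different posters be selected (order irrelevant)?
C(62,5) = 62!/(5!×57!) = 6471002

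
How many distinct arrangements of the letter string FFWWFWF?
7! / (3! × 4!) = 35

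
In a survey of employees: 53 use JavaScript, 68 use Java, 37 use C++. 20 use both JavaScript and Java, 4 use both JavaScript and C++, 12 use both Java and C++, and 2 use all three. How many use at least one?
|A∪B∪C| = 53+68+37-20-4-12+2 = 124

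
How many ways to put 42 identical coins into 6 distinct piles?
C(42+6-1, 6-1) = C(47, 5) = 1533939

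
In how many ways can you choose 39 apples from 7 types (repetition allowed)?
C(39+7-1, 7-1) = C(45, 6) = 8145060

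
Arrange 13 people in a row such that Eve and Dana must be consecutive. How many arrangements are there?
Treat the 2 as one block: (13-2+1)! × 2! = 479001600 × 2 = 958003200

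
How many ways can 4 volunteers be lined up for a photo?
4! = 24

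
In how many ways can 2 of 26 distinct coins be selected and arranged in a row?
P(26,2) = 26!/(26-2)! = 650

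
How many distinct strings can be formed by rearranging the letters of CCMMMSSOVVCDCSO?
15! / (3! × 4! × 2! × 3! × 1! × 2!) = 378378000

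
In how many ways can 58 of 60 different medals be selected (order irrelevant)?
C(60,58) = 60!/(58!×2!) = 1770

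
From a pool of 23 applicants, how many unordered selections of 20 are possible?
C(23,20) = 23!/(20!×3!) = 1771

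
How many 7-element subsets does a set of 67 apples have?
C(67,7) = 67!/(7!×60!) = 869648208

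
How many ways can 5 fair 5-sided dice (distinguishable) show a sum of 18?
Coefficient of x^18 in (x + x² + ... + x^5)^5. By inclusion-exclusion on dice exceeding 5: Σ_j (-1)^j C(5,j)·C(18-1-5j, 4) = C(5,0)·C(17,4) - C(5,1)·C(12,4) + C(5,2)·C(7,4) = 1·2380 - 5·495 + 10·35 = 255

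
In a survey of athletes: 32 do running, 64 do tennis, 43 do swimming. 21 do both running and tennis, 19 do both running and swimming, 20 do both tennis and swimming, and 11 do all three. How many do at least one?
|A∪B∪C| = 32+64+43-21-19-20+11 = 90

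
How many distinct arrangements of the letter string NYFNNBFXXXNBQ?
13! / (2! × 4! × 1! × 3! × 1! × 2!) = 10810800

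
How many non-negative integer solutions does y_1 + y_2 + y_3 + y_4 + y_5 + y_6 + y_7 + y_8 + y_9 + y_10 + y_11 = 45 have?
C(45+11-1, 11-1) = C(55, 10) = 29248649430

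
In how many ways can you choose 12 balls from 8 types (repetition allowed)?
C(12+8-1, 8-1) = C(19, 7) = 50388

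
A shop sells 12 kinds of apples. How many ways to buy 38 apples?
C(38+12-1, 12-1) = C(49, 11) = 29135916264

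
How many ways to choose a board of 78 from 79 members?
C(79,78) = 79!/(78!×1!) = 79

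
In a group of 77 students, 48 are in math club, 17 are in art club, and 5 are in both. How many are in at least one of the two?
|A∪B| = |A| + |B| - |A∩B| = 48 + 17 - 5 = 60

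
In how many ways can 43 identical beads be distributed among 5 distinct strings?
C(43+5-1, 5-1) = C(47, 4) = 178365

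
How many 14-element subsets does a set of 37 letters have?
C(37,14) = 37!/(14!×23!) = 6107086800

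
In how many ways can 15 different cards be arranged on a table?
15! = 1307674368000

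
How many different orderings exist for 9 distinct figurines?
9! = 362880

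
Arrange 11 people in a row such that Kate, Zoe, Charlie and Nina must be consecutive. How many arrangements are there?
Treat the 4 as one block: (11-4+1)! × 4! = 40320 × 24 = 967680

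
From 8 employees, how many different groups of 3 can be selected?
C(8,3) = 8!/(3!×5!) = 56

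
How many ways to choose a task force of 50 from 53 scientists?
C(53,50) = 53!/(50!×3!) = 23426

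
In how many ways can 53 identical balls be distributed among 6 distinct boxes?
C(53+6-1, 6-1) = C(58, 5) = 4582116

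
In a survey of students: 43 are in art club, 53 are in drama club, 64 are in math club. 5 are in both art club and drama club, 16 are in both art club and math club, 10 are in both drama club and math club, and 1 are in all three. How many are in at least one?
|A∪B∪C| = 43+53+64-5-16-10+1 = 130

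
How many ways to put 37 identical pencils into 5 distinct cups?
C(37+5-1, 5-1) = C(41, 4) = 101270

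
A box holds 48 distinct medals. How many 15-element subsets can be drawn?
C(48,15) = 48!/(15!×33!) = 1093260079344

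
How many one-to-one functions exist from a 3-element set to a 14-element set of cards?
P(14,3) = 14!/(14-3)! = 2184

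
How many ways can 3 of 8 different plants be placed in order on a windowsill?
P(8,3) = 8!/(8-3)! = 336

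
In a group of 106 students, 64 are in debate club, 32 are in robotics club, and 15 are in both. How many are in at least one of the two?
|A∪B| = |A| + |B| - |A∩B| = 64 + 32 - 15 = 81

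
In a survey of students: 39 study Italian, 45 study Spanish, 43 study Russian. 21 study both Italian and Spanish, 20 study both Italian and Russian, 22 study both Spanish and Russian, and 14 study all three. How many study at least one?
|A∪B∪C| = 39+45+43-21-20-22+14 = 78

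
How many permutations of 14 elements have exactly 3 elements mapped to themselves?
Choose the 3 fixed points C(14,3) = 364, derange the rest: !11 = Σ_{j=0}^{11} (-1)^j·11!/j! = 39916800 - 39916800 + 19958400 - 6652800 + 1663200 - 332640 + 55440 - 7920 + 990 - 110 + 11 - 1 = 14684570. Product = 364 × 14684570 = 5345183480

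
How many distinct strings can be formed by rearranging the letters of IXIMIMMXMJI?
11! / (4! × 4! × 1! × 2!) = 34650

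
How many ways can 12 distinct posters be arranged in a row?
12! = 479001600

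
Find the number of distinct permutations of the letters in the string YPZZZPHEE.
9! / (1! × 2! × 2! × 3! × 1!) = 15120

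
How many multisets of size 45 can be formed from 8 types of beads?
C(45+8-1, 8-1) = C(52, 7) = 133784560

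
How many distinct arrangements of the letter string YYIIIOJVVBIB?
12! / (2! × 4! × 1! × 2! × 1! × 2!) = 2494800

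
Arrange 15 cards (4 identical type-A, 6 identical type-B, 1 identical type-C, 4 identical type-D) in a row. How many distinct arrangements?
15! / (4! × 6! × 1! × 4!) = 3153150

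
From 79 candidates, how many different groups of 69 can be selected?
C(79,69) = 79!/(69!×10!) = 1440680596355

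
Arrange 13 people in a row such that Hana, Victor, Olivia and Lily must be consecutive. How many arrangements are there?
Treat the 4 as one block: (13-4+1)! × 4! = 3628800 × 24 = 87091200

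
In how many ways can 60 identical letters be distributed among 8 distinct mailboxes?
C(60+8-1, 8-1) = C(67, 7) = 869648208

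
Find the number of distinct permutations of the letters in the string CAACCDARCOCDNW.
14! / (3! × 5! × 1! × 2! × 1! × 1! × 1!) = 60540480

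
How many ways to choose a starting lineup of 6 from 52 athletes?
C(52,6) = 52!/(6!×46!) = 20358520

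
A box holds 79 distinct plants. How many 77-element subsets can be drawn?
C(79,77) = 79!/(77!×2!) = 3081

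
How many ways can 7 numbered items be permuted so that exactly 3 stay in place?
Choose the 3 fixed points C(7,3) = 35, derange the rest: !4 = Σ_{j=0}^{4} (-1)^j·4!/j! = 24 - 24 + 12 - 4 + 1 = 9. Product = 35 × 9 = 315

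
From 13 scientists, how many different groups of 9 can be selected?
C(13,9) = 13!/(9!×4!) = 715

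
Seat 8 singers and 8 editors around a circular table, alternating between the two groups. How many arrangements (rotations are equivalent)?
Fix one of the singers: (8-1)! ways for the remaining singers, × 8! ways for the editors = 5040 × 40320 = 203212800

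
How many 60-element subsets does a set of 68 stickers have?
C(68,60) = 68!/(60!×8!) = 7392009768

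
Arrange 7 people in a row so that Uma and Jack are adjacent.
Treat as block: (7-1)! × 2! = 720 × 2 = 1440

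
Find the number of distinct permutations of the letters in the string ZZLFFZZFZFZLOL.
14! / (1! × 6! × 4! × 3!) = 840840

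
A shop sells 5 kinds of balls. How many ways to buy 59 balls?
C(59+5-1, 5-1) = C(63, 4) = 595665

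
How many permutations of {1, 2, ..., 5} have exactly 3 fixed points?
Choose the 3 fixed points C(5,3) = 10, derange the rest: !2 = Σ_{j=0}^{2} (-1)^j·2!/j! = 2 - 2 + 1 = 1. Product = 10 × 1 = 10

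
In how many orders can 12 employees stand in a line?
12! = 479001600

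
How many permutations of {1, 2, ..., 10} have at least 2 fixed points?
Exactly j fixed points: C(10,j)·!(10-j); sum over j ≥ 2 (derangement numbers via !m = (m-1)·(!(m-1) + !(m-2)): !0..!8 = 1, 0, 1, 2, 9, 44, 265, 1854, 14833). Σ_{j=2}^{10} C(10,j)·!(10-j) = C(10,2)·!8 + C(10,3)·!7 + C(10,4)·!6 + C(10,5)·!5 + C(10,6)·!4 + C(10,7)·!3 + C(10,8)·!2 + C(10,9)·!1 + C(10,10)·!0 = 45·14833 + 120·1854 + 210·265 + 252·44 + 210·9 + 120·2 + 45·1 + 10·0 + 1·1 = 958879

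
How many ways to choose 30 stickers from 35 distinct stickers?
C(35,30) = 35!/(30!×5!) = 324632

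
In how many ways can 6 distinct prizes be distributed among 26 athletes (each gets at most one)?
P(26,6) = 26!/(26-6)! = 165765600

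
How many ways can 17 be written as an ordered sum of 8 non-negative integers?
C(17+8-1, 8-1) = C(24, 7) = 346104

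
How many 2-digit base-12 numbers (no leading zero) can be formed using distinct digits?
First digit: 11 choices (nonzero). Then descending: 11 × 11 = 121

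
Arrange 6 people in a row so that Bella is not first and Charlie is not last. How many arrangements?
By inclusion-exclusion: 6! - 2×(6-1)! + (6-2)! = 720 - 240 + 24 = 504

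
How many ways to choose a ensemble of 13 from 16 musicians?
C(16,13) = 16!/(13!×3!) = 560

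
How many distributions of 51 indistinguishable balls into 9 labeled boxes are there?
C(51+9-1, 9-1) = C(59, 8) = 2217471399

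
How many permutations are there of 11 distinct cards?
11! = 39916800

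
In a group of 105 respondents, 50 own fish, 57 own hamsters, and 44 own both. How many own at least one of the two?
|A∪B| = |A| + |B| - |A∩B| = 50 + 57 - 44 = 63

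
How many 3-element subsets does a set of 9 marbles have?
C(9,3) = 9!/(3!×6!) = 84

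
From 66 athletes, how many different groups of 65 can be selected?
C(66,65) = 66!/(65!×1!) = 66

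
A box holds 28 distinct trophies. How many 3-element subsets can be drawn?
C(28,3) = 28!/(3!×25!) = 3276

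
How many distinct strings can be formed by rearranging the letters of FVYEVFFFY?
9! / (4! × 1! × 2! × 2!) = 3780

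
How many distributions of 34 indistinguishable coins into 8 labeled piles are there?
C(34+8-1, 8-1) = C(41, 7) = 22481940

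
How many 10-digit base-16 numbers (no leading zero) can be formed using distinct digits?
First digit: 15 choices (nonzero). Then descending: 15 × 15 × 14 × 13 × 12 × 11 × 10 × 9 × 8 × 7 = 27243216000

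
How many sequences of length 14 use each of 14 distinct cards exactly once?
14! = 87178291200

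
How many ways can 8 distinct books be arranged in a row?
8! = 40320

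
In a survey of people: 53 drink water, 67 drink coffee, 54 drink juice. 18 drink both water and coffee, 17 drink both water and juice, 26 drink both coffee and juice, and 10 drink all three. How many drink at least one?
|A∪B∪C| = 53+67+54-18-17-26+10 = 123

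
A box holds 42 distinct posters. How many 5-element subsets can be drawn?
C(42,5) = 42!/(5!×37!) = 850668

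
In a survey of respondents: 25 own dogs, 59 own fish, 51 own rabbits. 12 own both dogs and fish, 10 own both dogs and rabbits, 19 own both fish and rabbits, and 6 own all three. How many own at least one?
|A∪B∪C| = 25+59+51-12-10-19+6 = 100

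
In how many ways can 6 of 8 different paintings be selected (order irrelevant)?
C(8,6) = 8!/(6!×2!) = 28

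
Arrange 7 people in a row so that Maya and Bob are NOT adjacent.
Total - adjacent = 7! - (7-1)!×2 = 5040 - 1440 = 3600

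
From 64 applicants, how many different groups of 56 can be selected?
C(64,56) = 64!/(56!×8!) = 4426165368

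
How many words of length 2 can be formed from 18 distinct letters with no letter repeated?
P(18,2) = 18!/(18-2)! = 306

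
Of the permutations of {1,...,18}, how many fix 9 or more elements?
Exactly j fixed points: C(18,j)·!(18-j); sum over j ≥ 9 (derangement numbers via !m = (m-1)·(!(m-1) + !(m-2)): !0..!9 = 1, 0, 1, 2, 9, 44, 265, 1854, 14833, 133496). Σ_{j=9}^{18} C(18,j)·!(18-j) = C(18,9)·!9 + C(18,10)·!8 + C(18,11)·!7 + C(18,12)·!6 + C(18,13)·!5 + C(18,14)·!4 + C(18,15)·!3 + C(18,16)·!2 + C(18,17)·!1 + C(18,18)·!0 = 48620·133496 + 43758·14833 + 31824·1854 + 18564·265 + 8568·44 + 3060·9 + 816·2 + 153·1 + 18·0 + 1·1 = 7203965408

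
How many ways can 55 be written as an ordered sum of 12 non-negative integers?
C(55+12-1, 12-1) = C(66, 11) = 1074082795968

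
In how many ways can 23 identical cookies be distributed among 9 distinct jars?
C(23+9-1, 9-1) = C(31, 8) = 7888725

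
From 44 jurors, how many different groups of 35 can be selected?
C(44,35) = 44!/(35!×9!) = 708930508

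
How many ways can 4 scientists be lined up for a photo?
4! = 24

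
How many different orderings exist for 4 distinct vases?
4! = 24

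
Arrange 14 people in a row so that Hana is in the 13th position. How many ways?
Fix one position: (14-1)! = 6227020800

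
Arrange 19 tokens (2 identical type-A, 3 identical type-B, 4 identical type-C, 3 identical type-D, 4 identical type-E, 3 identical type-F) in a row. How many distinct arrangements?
19! / (2! × 3! × 4! × 3! × 4! × 3!) = 488864376000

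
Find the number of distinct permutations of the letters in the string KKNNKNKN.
8! / (4! × 4!) = 70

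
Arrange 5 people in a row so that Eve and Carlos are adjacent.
Treat as block: (5-1)! × 2! = 24 × 2 = 48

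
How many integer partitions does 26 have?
Pentagonal recurrence p(n) = p(n-1) + p(n-2) - p(n-5) - p(n-7) + p(n-12) + p(n-15) - ... gives p(0..25) = 1, 1, 2, 3, 5, 7, 11, 15, 22, 30, 42, 56, 77, 101, 135, 176, 231, 297, 385, 490, 627, 792, 1002, 1255, 1575, 1958. p(26) = p(25) + p(24) - p(21) - p(19) + p(14) + p(11) - p(4) - p(0) = 1958 + 1575 - 792 - 490 + 135 + 56 - 5 - 1 = 2436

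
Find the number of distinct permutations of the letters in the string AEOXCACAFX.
10! / (2! × 1! × 2! × 1! × 3! × 1!) = 151200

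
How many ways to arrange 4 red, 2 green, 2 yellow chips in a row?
8! / (4! × 2! × 2!) = 420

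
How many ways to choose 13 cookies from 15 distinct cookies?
C(15,13) = 15!/(13!×2!) = 105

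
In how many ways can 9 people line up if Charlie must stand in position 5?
Fix one position: (9-1)! = 40320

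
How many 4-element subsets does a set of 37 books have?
C(37,4) = 37!/(4!×33!) = 66045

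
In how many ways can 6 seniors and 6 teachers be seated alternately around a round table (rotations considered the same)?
Fix one of the seniors: (6-1)! ways for the remaining seniors, × 6! ways for the teachers = 120 × 720 = 86400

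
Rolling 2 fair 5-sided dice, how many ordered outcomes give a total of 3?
Coefficient of x^3 in (x + x² + ... + x^5)^2. By inclusion-exclusion on dice exceeding 5: Σ_j (-1)^j C(2,j)·C(3-1-5j, 1) = C(2,0)·C(2,1) = 1·2 = 2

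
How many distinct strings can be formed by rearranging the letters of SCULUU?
6! / (1! × 1! × 3! × 1!) = 120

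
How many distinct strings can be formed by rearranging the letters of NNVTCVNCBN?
10! / (1! × 2! × 2! × 1! × 4!) = 37800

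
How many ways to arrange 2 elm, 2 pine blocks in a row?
4! / (2! × 2!) = 6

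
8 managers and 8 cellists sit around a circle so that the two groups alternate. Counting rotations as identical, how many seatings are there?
Fix one of the managers: (8-1)! ways for the remaining managers, × 8! ways for the cellists = 5040 × 40320 = 203212800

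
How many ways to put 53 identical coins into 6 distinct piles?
C(53+6-1, 6-1) = C(58, 5) = 4582116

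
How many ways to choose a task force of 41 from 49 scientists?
C(49,41) = 49!/(41!×8!) = 450978066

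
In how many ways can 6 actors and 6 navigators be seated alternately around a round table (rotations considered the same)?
Fix one of the actors: (6-1)! ways for the remaining actors, × 6! ways for the navigators = 120 × 720 = 86400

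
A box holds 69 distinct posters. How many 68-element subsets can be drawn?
C(69,68) = 69!/(68!×1!) = 69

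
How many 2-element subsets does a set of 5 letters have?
C(5,2) = 5!/(2!×3!) = 10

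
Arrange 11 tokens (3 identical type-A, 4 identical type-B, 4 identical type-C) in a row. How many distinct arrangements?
11! / (3! × 4! × 4!) = 11550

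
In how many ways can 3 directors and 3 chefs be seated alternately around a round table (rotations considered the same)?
Fix one of the directors: (3-1)! ways for the remaining directors, × 3! ways for the chefs = 2 × 6 = 12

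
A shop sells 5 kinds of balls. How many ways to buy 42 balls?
C(42+5-1, 5-1) = C(46, 4) = 163185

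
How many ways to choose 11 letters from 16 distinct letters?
C(16,11) = 16!/(11!×5!) = 4368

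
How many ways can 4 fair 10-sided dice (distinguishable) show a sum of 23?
Coefficient of x^23 in (x + x² + ... + x^10)^4. By inclusion-exclusion on dice exceeding 10: Σ_j (-1)^j C(4,j)·C(23-1-10j, 3) = C(4,0)·C(22,3) - C(4,1)·C(12,3) = 1·1540 - 4·220 = 660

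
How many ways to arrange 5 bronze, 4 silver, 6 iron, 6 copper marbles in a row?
21! / (5! × 4! × 6! × 6!) = 34220506320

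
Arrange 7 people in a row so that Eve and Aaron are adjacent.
Treat as block: (7-1)! × 2! = 720 × 2 = 1440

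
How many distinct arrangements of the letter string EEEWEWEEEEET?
12! / (1! × 9! × 2!) = 660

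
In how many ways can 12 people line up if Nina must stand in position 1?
Fix one position: (12-1)! = 39916800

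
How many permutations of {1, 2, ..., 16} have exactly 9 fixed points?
Choose the 9 fixed points C(16,9) = 11440, derange the rest: !7 = Σ_{j=0}^{7} (-1)^j·7!/j! = 5040 - 5040 + 2520 - 840 + 210 - 42 + 7 - 1 = 1854. Product = 11440 × 1854 = 21209760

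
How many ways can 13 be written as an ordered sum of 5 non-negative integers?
C(13+5-1, 5-1) = C(17, 4) = 2380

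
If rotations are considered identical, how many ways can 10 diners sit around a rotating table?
Circular: fix one position, arrange the rest. (10-1)! = 362880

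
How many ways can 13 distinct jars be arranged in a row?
13! = 6227020800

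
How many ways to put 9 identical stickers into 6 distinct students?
C(9+6-1, 6-1) = C(14, 5) = 2002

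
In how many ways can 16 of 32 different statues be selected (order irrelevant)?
C(32,16) = 32!/(16!×16!) = 601080390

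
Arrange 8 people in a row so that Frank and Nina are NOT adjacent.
Total - adjacent = 8! - (8-1)!×2 = 40320 - 10080 = 30240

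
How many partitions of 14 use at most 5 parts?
By conjugation, equals partitions of 14 into parts ≤ 5. Let r_j(i) = number of partitions of i into parts ≤ j, for i = 0..14. r_1(i) = 1 for all i; r_j(i) = r_{j-1}(i) + r_j(i-j). Rows j = 2..5: ≤2: 1 1 2 2 3 3 4 4 5 5 6 6 7 7 8; ≤3: 1 1 2 3 4 5 7 8 10 12 14 16 19 21 24; ≤4: 1 1 2 3 5 6 9 11 15 18 23 27 34 39 47; ≤5: 1 1 2 3 5 7 10 13 18 23 30 37 47 57 70. r_5(14) = 70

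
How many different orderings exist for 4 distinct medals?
4! = 24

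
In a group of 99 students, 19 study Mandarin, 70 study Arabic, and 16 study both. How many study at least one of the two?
|A∪B| = |A| + |B| - |A∩B| = 19 + 70 - 16 = 73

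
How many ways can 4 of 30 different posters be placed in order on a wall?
P(30,4) = 30!/(30-4)! = 657720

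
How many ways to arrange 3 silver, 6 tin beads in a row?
9! / (3! × 6!) = 84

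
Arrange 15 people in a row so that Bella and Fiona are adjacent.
Treat as block: (15-1)! × 2! = 87178291200 × 2 = 174356582400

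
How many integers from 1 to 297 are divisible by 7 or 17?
⌊297/7⌋ + ⌊297/17⌋ - ⌊297/119⌋ = 42 + 17 - 2 = 57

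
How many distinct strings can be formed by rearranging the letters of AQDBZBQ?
7! / (2! × 2! × 1! × 1! × 1!) = 1260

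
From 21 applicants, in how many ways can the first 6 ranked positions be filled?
P(21,6) = 21!/(21-6)! = 39070080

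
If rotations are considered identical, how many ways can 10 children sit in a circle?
Circular: fix one position, arrange the rest. (10-1)! = 362880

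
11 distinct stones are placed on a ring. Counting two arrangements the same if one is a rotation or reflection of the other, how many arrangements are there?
(11-1)!/2 = 3628800/2 = 1814400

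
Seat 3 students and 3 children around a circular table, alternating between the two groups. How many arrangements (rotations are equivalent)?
Fix one of the students: (3-1)! ways for the remaining students, × 3! ways for the children = 2 × 6 = 12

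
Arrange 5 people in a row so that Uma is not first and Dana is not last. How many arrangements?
By inclusion-exclusion: 5! - 2×(5-1)! + (5-2)! = 120 - 48 + 6 = 78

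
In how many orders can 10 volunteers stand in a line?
10! = 3628800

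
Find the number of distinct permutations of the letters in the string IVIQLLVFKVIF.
12! / (2! × 3! × 1! × 3! × 2! × 1!) = 3326400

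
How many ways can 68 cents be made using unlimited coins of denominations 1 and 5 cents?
Coefficient of x^68 in 1/(1-x^1) · 1/(1-x^5). Use j coins of 5 for j = 0..⌊68/5⌋ = 13, the rest in 1s: 13 + 1 = 14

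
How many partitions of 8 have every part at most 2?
Let r_j(i) = number of partitions of i into parts ≤ j, for i = 0..8. r_1(i) = 1 for all i; r_j(i) = r_{j-1}(i) + r_j(i-j). Rows j = 2..2: ≤2: 1 1 2 2 3 3 4 4 5. r_2(8) = 5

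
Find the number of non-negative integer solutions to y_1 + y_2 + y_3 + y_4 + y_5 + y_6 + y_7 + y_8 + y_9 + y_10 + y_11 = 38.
C(38+11-1, 11-1) = C(48, 10) = 6540715896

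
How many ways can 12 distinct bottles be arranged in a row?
12! = 479001600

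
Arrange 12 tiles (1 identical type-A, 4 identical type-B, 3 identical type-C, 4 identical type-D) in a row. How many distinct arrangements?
12! / (1! × 4! × 3! × 4!) = 138600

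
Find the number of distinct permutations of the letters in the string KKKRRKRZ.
8! / (1! × 3! × 4!) = 280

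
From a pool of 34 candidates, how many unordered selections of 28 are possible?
C(34,28) = 34!/(28!×6!) = 1344904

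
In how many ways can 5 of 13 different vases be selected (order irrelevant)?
C(13,5) = 13!/(5!×8!) = 1287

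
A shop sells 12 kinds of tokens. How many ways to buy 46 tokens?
C(46+12-1, 12-1) = C(57, 11) = 184509266760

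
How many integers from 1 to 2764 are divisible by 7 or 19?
⌊2764/7⌋ + ⌊2764/19⌋ - ⌊2764/133⌋ = 394 + 145 - 20 = 519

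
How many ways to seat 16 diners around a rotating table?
Circular: fix one position, arrange the rest. (16-1)! = 1307674368000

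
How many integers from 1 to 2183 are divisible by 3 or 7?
⌊2183/3⌋ + ⌊2183/7⌋ - ⌊2183/21⌋ = 727 + 311 - 103 = 935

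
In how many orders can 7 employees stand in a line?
7! = 5040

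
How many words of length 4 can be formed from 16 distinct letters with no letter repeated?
P(16,4) = 16!/(16-4)! = 43680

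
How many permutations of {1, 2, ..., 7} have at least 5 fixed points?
Exactly j fixed points: C(7,j)·!(7-j); sum over j ≥ 5 (derangement numbers via !m = (m-1)·(!(m-1) + !(m-2)): !0..!2 = 1, 0, 1). Σ_{j=5}^{7} C(7,j)·!(7-j) = C(7,5)·!2 + C(7,6)·!1 + C(7,7)·!0 = 21·1 + 7·0 + 1·1 = 22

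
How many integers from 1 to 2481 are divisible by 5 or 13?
⌊2481/5⌋ + ⌊2481/13⌋ - ⌊2481/65⌋ = 496 + 190 - 38 = 648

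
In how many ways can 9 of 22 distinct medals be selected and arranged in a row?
P(22,9) = 22!/(22-9)! = 180503769600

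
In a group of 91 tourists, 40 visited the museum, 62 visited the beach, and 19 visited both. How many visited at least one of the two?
|A∪B| = |A| + |B| - |A∩B| = 40 + 62 - 19 = 83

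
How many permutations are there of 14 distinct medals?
14! = 87178291200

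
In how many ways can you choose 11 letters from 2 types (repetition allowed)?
C(11+2-1, 2-1) = C(12, 1) = 12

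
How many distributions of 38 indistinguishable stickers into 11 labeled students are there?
C(38+11-1, 11-1) = C(48, 10) = 6540715896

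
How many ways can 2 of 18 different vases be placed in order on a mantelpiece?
P(18,2) = 18!/(18-2)! = 306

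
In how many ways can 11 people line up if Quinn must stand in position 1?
Fix one position: (11-1)! = 3628800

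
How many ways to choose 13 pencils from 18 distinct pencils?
C(18,13) = 18!/(13!×5!) = 8568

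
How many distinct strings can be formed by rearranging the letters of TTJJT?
5! / (2! × 3!) = 10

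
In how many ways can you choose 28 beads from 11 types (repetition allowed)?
C(28+11-1, 11-1) = C(38, 10) = 472733756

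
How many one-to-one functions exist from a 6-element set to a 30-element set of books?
P(30,6) = 30!/(30-6)! = 427518000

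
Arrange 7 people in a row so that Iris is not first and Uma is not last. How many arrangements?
By inclusion-exclusion: 7! - 2×(7-1)! + (7-2)! = 5040 - 1440 + 120 = 3720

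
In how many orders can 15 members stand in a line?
15! = 1307674368000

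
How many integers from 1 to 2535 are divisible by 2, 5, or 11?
⌊2535/2⌋+⌊2535/5⌋+⌊2535/11⌋ - ⌊2535/10⌋-⌊2535/22⌋-⌊2535/55⌋ + ⌊2535/110⌋ = 1267+507+230 - 253-115-46 + 23 = 1613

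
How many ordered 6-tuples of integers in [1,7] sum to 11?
Coefficient of x^11 in (x + x² + ... + x^7)^6. By inclusion-exclusion on dice exceeding 7: Σ_j (-1)^j C(6,j)·C(11-1-7j, 5) = C(6,0)·C(10,5) = 1·252 = 252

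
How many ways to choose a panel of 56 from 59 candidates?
C(59,56) = 59!/(56!×3!) = 32509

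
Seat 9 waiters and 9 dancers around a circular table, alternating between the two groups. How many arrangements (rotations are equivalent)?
Fix one of the waiters: (9-1)! ways for the remaining waiters, × 9! ways for the dancers = 40320 × 362880 = 14631321600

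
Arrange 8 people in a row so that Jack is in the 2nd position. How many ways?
Fix one position: (8-1)! = 5040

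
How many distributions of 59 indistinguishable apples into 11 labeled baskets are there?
C(59+11-1, 11-1) = C(69, 10) = 340032449328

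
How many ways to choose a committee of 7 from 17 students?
C(17,7) = 17!/(7!×10!) = 19448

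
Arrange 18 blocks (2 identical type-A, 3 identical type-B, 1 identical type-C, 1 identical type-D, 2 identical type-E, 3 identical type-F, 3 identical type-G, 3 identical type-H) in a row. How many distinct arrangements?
18! / (2! × 3! × 1! × 1! × 2! × 3! × 3! × 3!) = 1235025792000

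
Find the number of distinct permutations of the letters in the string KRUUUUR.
7! / (4! × 2! × 1!) = 105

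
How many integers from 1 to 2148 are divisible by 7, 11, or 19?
⌊2148/7⌋+⌊2148/11⌋+⌊2148/19⌋ - ⌊2148/77⌋-⌊2148/133⌋-⌊2148/209⌋ + ⌊2148/1463⌋ = 306+195+113 - 27-16-10 + 1 = 562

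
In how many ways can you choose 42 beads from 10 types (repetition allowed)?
C(42+10-1, 10-1) = C(51, 9) = 3042312350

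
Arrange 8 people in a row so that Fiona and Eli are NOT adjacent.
Total - adjacent = 8! - (8-1)!×2 = 40320 - 10080 = 30240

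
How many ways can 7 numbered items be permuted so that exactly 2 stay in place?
Choose the 2 fixed points C(7,2) = 21, derange the rest: !5 = Σ_{j=0}^{5} (-1)^j·5!/j! = 120 - 120 + 60 - 20 + 5 - 1 = 44. Product = 21 × 44 = 924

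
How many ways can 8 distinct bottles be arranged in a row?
8! = 40320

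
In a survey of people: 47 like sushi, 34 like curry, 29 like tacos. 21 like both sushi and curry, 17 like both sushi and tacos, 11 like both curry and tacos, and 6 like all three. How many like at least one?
|A∪B∪C| = 47+34+29-21-17-11+6 = 67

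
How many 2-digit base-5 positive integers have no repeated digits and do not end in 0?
Last digit: 4 nonzero choices. First digit: 3 (nonzero, ≠last). Middle 0: P(3,0) = 1. Total = 12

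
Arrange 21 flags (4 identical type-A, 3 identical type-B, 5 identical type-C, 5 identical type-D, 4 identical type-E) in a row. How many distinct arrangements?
21! / (4! × 3! × 5! × 5! × 4!) = 1026615189600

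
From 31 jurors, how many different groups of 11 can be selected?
C(31,11) = 31!/(11!×20!) = 84672315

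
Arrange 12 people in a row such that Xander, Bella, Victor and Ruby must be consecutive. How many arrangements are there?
Treat the 4 as one block: (12-4+1)! × 4! = 362880 × 24 = 8709120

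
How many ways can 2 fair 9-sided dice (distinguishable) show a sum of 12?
Coefficient of x^12 in (x + x² + ... + x^9)^2. By inclusion-exclusion on dice exceeding 9: Σ_j (-1)^j C(2,j)·C(12-1-9j, 1) = C(2,0)·C(11,1) - C(2,1)·C(2,1) = 1·11 - 2·2 = 7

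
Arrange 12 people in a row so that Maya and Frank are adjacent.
Treat as block: (12-1)! × 2! = 39916800 × 2 = 79833600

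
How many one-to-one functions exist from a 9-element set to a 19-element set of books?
P(19,9) = 19!/(19-9)! = 33522128640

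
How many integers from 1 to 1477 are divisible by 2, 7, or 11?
⌊1477/2⌋+⌊1477/7⌋+⌊1477/11⌋ - ⌊1477/14⌋-⌊1477/22⌋-⌊1477/77⌋ + ⌊1477/154⌋ = 738+211+134 - 105-67-19 + 9 = 901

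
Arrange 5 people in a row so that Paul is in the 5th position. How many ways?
Fix one position: (5-1)! = 24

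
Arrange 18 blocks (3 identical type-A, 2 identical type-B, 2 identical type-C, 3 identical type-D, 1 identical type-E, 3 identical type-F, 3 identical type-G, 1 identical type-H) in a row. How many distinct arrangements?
18! / (3! × 2! × 2! × 3! × 1! × 3! × 3! × 1!) = 1235025792000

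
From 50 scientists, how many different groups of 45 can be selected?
C(50,45) = 50!/(45!×5!) = 2118760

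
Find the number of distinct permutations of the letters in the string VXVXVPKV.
8! / (1! × 1! × 4! × 2!) = 840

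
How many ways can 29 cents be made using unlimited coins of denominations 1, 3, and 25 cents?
Coefficient of x^29 in 1/(1-x^1) · 1/(1-x^3) · 1/(1-x^25). Case on j = number of 25-cent coins (j = 0..1); remainder r = 29 - 25j is made from {1,3} in ⌊r/3⌋+1 ways. r = 29, 4 → 10 + 2 = 12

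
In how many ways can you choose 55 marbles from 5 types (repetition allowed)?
C(55+5-1, 5-1) = C(59, 4) = 455126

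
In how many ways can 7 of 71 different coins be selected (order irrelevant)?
C(71,7) = 71!/(7!×64!) = 1329890705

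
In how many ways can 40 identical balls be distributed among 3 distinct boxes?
C(40+3-1, 3-1) = C(42, 2) = 861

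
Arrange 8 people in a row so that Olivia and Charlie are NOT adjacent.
Total - adjacent = 8! - (8-1)!×2 = 40320 - 10080 = 30240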